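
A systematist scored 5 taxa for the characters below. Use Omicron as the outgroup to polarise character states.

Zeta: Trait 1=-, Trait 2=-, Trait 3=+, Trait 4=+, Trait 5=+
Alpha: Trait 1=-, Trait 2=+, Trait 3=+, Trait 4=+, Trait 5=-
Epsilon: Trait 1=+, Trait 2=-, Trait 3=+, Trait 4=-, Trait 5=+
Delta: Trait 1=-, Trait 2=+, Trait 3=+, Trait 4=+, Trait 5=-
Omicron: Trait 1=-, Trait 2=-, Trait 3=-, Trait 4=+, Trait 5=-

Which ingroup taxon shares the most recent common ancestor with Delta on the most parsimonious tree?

Character polarity is set by the outgroup: the derived state is whichever differs from the outgroup's state, so for Trait 4 the derived state is '-', and for the remaining characters it is '+'.
Trait 1: derived state '+' in Epsilon only — an autapomorphy, so it tells us nothing about relationships among taxa.
Only Alpha and Delta show the derived state '+' for Trait 2, supporting them as a clade.
All ingroup taxa share the derived state '+' for Trait 3; it defines the ingroup but does not resolve relationships within it.
Trait 4: derived state '-' in Epsilon only — an autapomorphy, so it tells us nothing about relationships among taxa.
Trait 5 (derived state '+') is shared by Epsilon and Zeta — a synapomorphy uniting that clade.
Most parsimonious ingroup topology: ((Epsilon,Zeta),(Delta,Alpha)).
Delta and Alpha form a cherry on this tree, so they are sister taxa.

Alpha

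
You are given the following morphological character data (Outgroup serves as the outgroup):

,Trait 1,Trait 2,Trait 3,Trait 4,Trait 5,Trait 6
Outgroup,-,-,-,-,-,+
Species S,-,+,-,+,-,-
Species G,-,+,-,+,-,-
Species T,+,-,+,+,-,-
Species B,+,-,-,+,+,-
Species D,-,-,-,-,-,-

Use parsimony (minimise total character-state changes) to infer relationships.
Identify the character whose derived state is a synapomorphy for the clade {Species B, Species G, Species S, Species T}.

Character polarity is set by the outgroup: the derived state is whichever differs from the outgroup's state, so for Trait 6 the derived state is '-', and for the remaining characters it is '+'.
Trait 1 (derived state '+') is shared by Species B and Species T — a synapomorphy uniting that clade.
Only Species G and Species S show the derived state '+' for Trait 2, supporting them as a clade.
Trait 3: derived state '+' in Species T only — an autapomorphy, so it tells us nothing about relationships among taxa.
Only Species B, Species G, Species S, and Species T show the derived state '+' for Trait 4, supporting them as a clade.
Trait 5 (derived state '+') is unique to Species B (autapomorphy; uninformative for grouping).
Trait 6 (derived state '-') is shared by all ingroup taxa — unites the whole ingroup.
Most parsimonious ingroup topology: (((Species S,Species G),(Species T,Species B)),Species D).
The clade {Species B, Species G, Species S, Species T} is supported by Trait 4: its derived state '+' occurs in exactly those taxa and in no other taxon (including the outgroup).

Trait 4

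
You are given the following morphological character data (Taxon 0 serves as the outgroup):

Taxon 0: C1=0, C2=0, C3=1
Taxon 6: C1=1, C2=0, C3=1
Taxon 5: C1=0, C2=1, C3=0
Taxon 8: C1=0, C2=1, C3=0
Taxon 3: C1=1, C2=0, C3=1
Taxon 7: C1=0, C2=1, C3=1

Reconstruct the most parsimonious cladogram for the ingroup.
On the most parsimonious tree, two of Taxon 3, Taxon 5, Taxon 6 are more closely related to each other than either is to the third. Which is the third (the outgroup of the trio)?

Character polarity is set by the outgroup: the derived state is whichever differs from the outgroup's state, so for C3 the derived state is '0', and for the remaining characters it is '1'.
Only Taxon 3 and Taxon 6 show the derived state '1' for C1, supporting them as a clade.
Only Taxon 5, Taxon 7, and Taxon 8 show the derived state '1' for C2, supporting them as a clade.
Only Taxon 5 and Taxon 8 show the derived state '0' for C3, supporting them as a clade.
Most parsimonious ingroup topology: ((Taxon 6,Taxon 3),((Taxon 5,Taxon 8),Taxon 7)).
Taxon 3 and Taxon 6 share a more recent common ancestor with each other than either does with Taxon 5, so Taxon 5 is the least closely related of the three.

Taxon 5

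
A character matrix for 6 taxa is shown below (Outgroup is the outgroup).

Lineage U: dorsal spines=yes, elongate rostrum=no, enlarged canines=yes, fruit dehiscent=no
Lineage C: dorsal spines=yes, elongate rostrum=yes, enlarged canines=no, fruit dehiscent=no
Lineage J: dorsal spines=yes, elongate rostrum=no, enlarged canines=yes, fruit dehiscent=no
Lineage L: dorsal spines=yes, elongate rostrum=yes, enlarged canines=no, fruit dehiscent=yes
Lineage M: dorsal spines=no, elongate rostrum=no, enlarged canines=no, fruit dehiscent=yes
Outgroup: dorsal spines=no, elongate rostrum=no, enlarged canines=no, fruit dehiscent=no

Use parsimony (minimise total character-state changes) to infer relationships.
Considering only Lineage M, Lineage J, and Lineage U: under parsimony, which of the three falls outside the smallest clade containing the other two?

The outgroup has state 'no' for every character, so 'yes' is the derived state throughout.
dorsal spines (derived state 'yes') is shared by Lineage C, Lineage J, Lineage L, and Lineage U — a synapomorphy uniting that clade.
elongate rostrum (derived state 'yes') is shared by Lineage C and Lineage L — a synapomorphy uniting that clade.
Only Lineage J and Lineage U show the derived state 'yes' for enlarged canines, supporting them as a clade.
fruit dehiscent groups Lineage L and Lineage M, which is incompatible with the clades supported by the remaining characters; treating it as convergent (homoplasy) costs fewer steps than any alternative tree.
Most parsimonious ingroup topology: (((Lineage L,Lineage C),(Lineage J,Lineage U)),Lineage M).
Lineage U and Lineage J share a more recent common ancestor with each other than either does with Lineage M, so Lineage M is the least closely related of the three.

Lineage M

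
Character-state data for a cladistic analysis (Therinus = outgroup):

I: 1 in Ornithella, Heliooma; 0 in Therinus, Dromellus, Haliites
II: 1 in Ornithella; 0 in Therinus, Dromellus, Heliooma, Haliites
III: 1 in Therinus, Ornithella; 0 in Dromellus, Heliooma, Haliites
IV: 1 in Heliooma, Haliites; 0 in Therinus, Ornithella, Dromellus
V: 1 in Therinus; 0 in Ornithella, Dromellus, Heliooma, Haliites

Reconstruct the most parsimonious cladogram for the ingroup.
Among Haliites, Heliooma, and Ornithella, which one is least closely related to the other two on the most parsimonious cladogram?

Character polarity is set by the outgroup: the derived state is whichever differs from the outgroup's state, so for III, V the derived state is '0', and for the remaining characters it is '1'.
I (state '1') occurs in Heliooma and Ornithella but conflicts with the nesting implied by the other characters — most parsimoniously interpreted as homoplasy.
II (derived state '1') is unique to Ornithella (autapomorphy; uninformative for grouping).
Only Dromellus, Haliites, and Heliooma show the derived state '0' for III, supporting them as a clade.
Only Haliites and Heliooma show the derived state '1' for IV, supporting them as a clade.
V (derived state '0') is shared by all ingroup taxa — unites the whole ingroup.
Most parsimonious ingroup topology: (Ornithella,(Dromellus,(Heliooma,Haliites))).
Heliooma and Haliites share a more recent common ancestor with each other than either does with Ornithella, so Ornithella is the least closely related of the three.

Ornithella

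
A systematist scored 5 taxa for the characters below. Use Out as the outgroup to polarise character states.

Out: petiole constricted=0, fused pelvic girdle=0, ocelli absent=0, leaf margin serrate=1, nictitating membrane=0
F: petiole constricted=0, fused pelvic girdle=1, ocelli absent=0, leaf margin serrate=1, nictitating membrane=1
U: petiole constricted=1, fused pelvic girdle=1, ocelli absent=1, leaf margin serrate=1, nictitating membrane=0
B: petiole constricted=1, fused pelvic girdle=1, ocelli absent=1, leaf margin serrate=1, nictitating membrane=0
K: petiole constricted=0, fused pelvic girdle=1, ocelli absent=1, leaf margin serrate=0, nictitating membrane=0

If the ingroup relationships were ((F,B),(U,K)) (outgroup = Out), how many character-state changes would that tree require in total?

Map each character onto ((F,B),(U,K)) (rooted by Out) and count the minimum state changes it requires (Fitch parsimony):
petiole constricted: 2; fused pelvic girdle: 1; ocelli absent: 2; leaf margin serrate: 1; nictitating membrane: 1.
Total tree length = 7.

7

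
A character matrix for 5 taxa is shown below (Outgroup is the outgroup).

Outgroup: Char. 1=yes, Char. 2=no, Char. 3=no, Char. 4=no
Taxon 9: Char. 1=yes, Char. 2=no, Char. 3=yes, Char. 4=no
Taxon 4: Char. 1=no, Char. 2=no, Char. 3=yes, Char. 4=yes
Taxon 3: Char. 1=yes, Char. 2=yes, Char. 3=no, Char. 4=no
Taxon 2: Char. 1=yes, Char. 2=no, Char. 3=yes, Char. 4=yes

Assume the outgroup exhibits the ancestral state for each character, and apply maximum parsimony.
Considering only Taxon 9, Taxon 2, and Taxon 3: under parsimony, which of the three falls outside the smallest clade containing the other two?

Taxon 3

Character polarity is set by the outgroup: the derived state is whichever differs from the outgroup's state, so for Char. 1 the derived state is 'no', and for the remaining characters it is 'yes'.
Char. 1 (derived state 'no') is unique to Taxon 4 (autapomorphy; uninformative for grouping).
Char. 2 (derived state 'yes') is unique to Taxon 3 (autapomorphy; uninformative for grouping).
Char. 3: derived state 'yes' in Taxon 2, Taxon 4, and Taxon 9 only — synapomorphy for {Taxon 2, Taxon 4, Taxon 9}.
Char. 4 (derived state 'yes') is shared by Taxon 2 and Taxon 4 — a synapomorphy uniting that clade.
Most parsimonious ingroup topology: ((Taxon 9,(Taxon 4,Taxon 2)),Taxon 3).
Taxon 9 and Taxon 2 share a more recent common ancestor with each other than either does with Taxon 3, so Taxon 3 is the least closely related of the three.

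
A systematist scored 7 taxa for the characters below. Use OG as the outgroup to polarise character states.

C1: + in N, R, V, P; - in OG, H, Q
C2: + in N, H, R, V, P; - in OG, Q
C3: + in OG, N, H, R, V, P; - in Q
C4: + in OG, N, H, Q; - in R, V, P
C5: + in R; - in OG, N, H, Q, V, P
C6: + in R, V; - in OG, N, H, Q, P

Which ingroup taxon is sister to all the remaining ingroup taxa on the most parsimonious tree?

Q

Character polarity is set by the outgroup: the derived state is whichever differs from the outgroup's state, so for C3, C4 the derived state is '-', and for the remaining characters it is '+'.
C1 (derived state '+') is shared by N, P, R, and V — a synapomorphy uniting that clade.
Only H, N, P, R, and V show the derived state '+' for C2, supporting them as a clade.
C3: derived state '-' in Q only — an autapomorphy, so it tells us nothing about relationships among taxa.
C4 (derived state '-') is shared by P, R, and V — a synapomorphy uniting that clade.
C5: derived state '+' in R only — an autapomorphy, so it tells us nothing about relationships among taxa.
Only R and V show the derived state '+' for C6, supporting them as a clade.
Most parsimonious ingroup topology: (((N,((R,V),P)),H),Q).
Q is sister to the clade containing all other ingroup taxa, so it is the earliest-diverging (most basal) ingroup lineage.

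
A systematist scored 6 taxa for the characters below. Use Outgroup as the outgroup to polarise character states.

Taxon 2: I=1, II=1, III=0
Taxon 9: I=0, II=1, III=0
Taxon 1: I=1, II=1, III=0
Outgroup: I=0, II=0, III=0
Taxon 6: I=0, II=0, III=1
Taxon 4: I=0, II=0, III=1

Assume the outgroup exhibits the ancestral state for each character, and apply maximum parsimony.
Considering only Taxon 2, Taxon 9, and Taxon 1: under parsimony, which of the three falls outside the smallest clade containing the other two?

Taxon 9

The outgroup has state '0' for every character, so '1' is the derived state throughout.
I (derived state '1') is shared by Taxon 1 and Taxon 2 — a synapomorphy uniting that clade.
II (derived state '1') is shared by Taxon 1, Taxon 2, and Taxon 9 — a synapomorphy uniting that clade.
III: derived state '1' in Taxon 4 and Taxon 6 only — synapomorphy for {Taxon 4, Taxon 6}.
Most parsimonious ingroup topology: ((Taxon 4,Taxon 6),((Taxon 1,Taxon 2),Taxon 9)).
Taxon 1 and Taxon 2 share a more recent common ancestor with each other than either does with Taxon 9, so Taxon 9 is the least closely related of the three.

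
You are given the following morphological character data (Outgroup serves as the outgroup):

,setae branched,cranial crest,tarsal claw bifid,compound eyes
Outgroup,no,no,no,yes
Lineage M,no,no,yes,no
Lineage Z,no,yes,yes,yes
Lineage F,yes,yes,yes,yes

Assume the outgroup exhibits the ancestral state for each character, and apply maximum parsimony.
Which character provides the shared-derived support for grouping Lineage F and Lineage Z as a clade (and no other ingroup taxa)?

cranial crest

Character polarity is set by the outgroup: the derived state is whichever differs from the outgroup's state, so for compound eyes the derived state is 'no', and for the remaining characters it is 'yes'.
setae branched (derived state 'yes') is unique to Lineage F (autapomorphy; uninformative for grouping).
cranial crest: derived state 'yes' in Lineage F and Lineage Z only — synapomorphy for {Lineage F, Lineage Z}.
tarsal claw bifid (derived state 'yes') is shared by all ingroup taxa — unites the whole ingroup.
compound eyes: derived state 'no' in Lineage M only — an autapomorphy, so it tells us nothing about relationships among taxa.
Most parsimonious ingroup topology: (Lineage M,(Lineage Z,Lineage F)).
The clade {Lineage F, Lineage Z} is supported by cranial crest: its derived state 'yes' occurs in exactly those taxa and in no other taxon (including the outgroup).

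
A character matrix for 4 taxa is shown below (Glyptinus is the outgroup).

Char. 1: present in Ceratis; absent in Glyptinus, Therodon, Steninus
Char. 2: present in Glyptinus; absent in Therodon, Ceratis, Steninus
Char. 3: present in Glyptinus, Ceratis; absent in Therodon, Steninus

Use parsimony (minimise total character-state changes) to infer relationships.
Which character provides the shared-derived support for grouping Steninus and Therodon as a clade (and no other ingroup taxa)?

Character polarity is set by the outgroup: the derived state is whichever differs from the outgroup's state, so for Char. 2, Char. 3 the derived state is 'absent', and for the remaining characters it is 'present'.
Char. 1: derived state 'present' in Ceratis only — an autapomorphy, so it tells us nothing about relationships among taxa.
Char. 2 (derived state 'absent') is shared by all ingroup taxa — unites the whole ingroup.
Char. 3: derived state 'absent' in Steninus and Therodon only — synapomorphy for {Steninus, Therodon}.
Most parsimonious ingroup topology: ((Therodon,Steninus),Ceratis).
The clade {Steninus, Therodon} is supported by Char. 3: its derived state 'absent' occurs in exactly those taxa and in no other taxon (including the outgroup).

Char. 3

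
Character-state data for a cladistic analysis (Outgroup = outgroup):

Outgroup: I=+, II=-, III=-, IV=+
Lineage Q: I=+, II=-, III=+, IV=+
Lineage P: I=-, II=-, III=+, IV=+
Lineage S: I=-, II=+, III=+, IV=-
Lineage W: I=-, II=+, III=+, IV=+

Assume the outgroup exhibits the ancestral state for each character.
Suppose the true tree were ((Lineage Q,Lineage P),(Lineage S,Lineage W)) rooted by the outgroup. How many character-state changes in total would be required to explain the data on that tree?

Map each character onto ((Lineage Q,Lineage P),(Lineage S,Lineage W)) (rooted by Outgroup) and count the minimum state changes it requires (Fitch parsimony):
I: 2; II: 1; III: 1; IV: 1.
Total tree length = 5.

5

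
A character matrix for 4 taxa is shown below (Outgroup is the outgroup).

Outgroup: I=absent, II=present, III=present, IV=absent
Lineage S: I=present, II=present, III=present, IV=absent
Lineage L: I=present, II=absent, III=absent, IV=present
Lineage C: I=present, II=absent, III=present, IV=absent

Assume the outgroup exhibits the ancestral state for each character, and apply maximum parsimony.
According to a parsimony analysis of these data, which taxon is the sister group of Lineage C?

Character polarity is set by the outgroup: the derived state is whichever differs from the outgroup's state, so for II, III the derived state is 'absent', and for the remaining characters it is 'present'.
All ingroup taxa share the derived state 'present' for I; it defines the ingroup but does not resolve relationships within it.
II (derived state 'absent') is shared by Lineage C and Lineage L — a synapomorphy uniting that clade.
III: derived state 'absent' in Lineage L only — an autapomorphy, so it tells us nothing about relationships among taxa.
IV (derived state 'present') is unique to Lineage L (autapomorphy; uninformative for grouping).
Most parsimonious ingroup topology: (Lineage S,(Lineage L,Lineage C)).
Lineage C and Lineage L form a cherry on this tree, so they are sister taxa.

Lineage L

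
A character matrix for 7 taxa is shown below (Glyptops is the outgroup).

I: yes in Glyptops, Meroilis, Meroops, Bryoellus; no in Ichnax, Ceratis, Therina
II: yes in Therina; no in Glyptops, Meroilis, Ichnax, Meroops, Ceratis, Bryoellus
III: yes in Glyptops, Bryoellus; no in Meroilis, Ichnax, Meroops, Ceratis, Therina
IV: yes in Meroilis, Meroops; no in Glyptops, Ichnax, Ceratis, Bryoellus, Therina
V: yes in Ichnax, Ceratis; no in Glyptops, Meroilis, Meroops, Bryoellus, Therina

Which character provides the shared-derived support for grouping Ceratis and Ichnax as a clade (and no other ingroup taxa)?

Character polarity is set by the outgroup: the derived state is whichever differs from the outgroup's state, so for I, III the derived state is 'no', and for the remaining characters it is 'yes'.
I: derived state 'no' in Ceratis, Ichnax, and Therina only — synapomorphy for {Ceratis, Ichnax, Therina}.
II: derived state 'yes' in Therina only — an autapomorphy, so it tells us nothing about relationships among taxa.
III: derived state 'no' in Ceratis, Ichnax, Meroilis, Meroops, and Therina only — synapomorphy for {Ceratis, Ichnax, Meroilis, Meroops, Therina}.
IV: derived state 'yes' in Meroilis and Meroops only — synapomorphy for {Meroilis, Meroops}.
V (derived state 'yes') is shared by Ceratis and Ichnax — a synapomorphy uniting that clade.
Most parsimonious ingroup topology: (((Meroilis,Meroops),((Ichnax,Ceratis),Therina)),Bryoellus).
The clade {Ceratis, Ichnax} is supported by V: its derived state 'yes' occurs in exactly those taxa and in no other taxon (including the outgroup).

V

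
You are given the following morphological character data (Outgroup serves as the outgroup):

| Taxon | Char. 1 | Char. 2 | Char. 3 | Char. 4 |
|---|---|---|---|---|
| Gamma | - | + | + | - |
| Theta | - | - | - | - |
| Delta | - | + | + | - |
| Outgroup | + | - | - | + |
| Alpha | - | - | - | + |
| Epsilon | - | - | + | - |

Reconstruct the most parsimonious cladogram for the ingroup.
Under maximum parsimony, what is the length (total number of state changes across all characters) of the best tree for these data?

4

Character polarity is set by the outgroup: the derived state is whichever differs from the outgroup's state, so for Char. 1, Char. 4 the derived state is '-', and for the remaining characters it is '+'.
Char. 1 (derived state '-') is shared by all ingroup taxa — unites the whole ingroup.
Char. 2: derived state '+' in Delta and Gamma only — synapomorphy for {Delta, Gamma}.
Char. 3 (derived state '+') is shared by Delta, Epsilon, and Gamma — a synapomorphy uniting that clade.
Char. 4: derived state '-' in Delta, Epsilon, Gamma, and Theta only — synapomorphy for {Delta, Epsilon, Gamma, Theta}.
Most parsimonious ingroup topology: (((Epsilon,(Delta,Gamma)),Theta),Alpha).
Changes per character on this tree: Char. 1: 1; Char. 2: 1; Char. 3: 1; Char. 4: 1.
Total = 4.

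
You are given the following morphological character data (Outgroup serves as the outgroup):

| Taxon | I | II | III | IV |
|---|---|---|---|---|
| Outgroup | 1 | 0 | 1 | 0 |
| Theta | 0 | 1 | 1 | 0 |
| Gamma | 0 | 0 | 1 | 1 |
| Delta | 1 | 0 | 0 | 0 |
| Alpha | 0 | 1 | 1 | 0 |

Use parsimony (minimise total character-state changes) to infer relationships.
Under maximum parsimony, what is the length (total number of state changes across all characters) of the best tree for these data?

4

Character polarity is set by the outgroup: the derived state is whichever differs from the outgroup's state, so for I, III the derived state is '0', and for the remaining characters it is '1'.
Only Alpha, Gamma, and Theta show the derived state '0' for I, supporting them as a clade.
Only Alpha and Theta show the derived state '1' for II, supporting them as a clade.
III (derived state '0') is unique to Delta (autapomorphy; uninformative for grouping).
IV (derived state '1') is unique to Gamma (autapomorphy; uninformative for grouping).
Most parsimonious ingroup topology: (((Theta,Alpha),Gamma),Delta).
Changes per character on this tree: I: 1; II: 1; III: 1; IV: 1.
Total = 4.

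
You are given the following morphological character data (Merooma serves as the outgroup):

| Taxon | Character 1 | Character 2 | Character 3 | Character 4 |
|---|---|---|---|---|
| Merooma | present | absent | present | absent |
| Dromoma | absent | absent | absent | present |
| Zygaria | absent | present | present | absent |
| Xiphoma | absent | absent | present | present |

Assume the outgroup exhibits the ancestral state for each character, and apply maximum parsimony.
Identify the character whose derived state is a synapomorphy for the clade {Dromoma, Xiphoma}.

Character polarity is set by the outgroup: the derived state is whichever differs from the outgroup's state, so for Character 1, Character 3 the derived state is 'absent', and for the remaining characters it is 'present'.
Character 1 (derived state 'absent') is shared by all ingroup taxa — unites the whole ingroup.
Character 2 (derived state 'present') is unique to Zygaria (autapomorphy; uninformative for grouping).
Character 3 (derived state 'absent') is unique to Dromoma (autapomorphy; uninformative for grouping).
Character 4 (derived state 'present') is shared by Dromoma and Xiphoma — a synapomorphy uniting that clade.
Most parsimonious ingroup topology: (Zygaria,(Xiphoma,Dromoma)).
The clade {Dromoma, Xiphoma} is supported by Character 4: its derived state 'present' occurs in exactly those taxa and in no other taxon (including the outgroup).

Character 4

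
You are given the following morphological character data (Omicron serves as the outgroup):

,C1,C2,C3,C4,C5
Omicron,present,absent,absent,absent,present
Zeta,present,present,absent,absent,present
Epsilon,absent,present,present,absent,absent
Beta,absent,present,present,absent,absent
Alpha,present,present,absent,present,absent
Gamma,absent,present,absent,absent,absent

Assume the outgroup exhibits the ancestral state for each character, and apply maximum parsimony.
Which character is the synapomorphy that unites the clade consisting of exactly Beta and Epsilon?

C3

Character polarity is set by the outgroup: the derived state is whichever differs from the outgroup's state, so for C1, C5 the derived state is 'absent', and for the remaining characters it is 'present'.
Only Beta, Epsilon, and Gamma show the derived state 'absent' for C1, supporting them as a clade.
C2 (derived state 'present') is shared by all ingroup taxa — unites the whole ingroup.
C3: derived state 'present' in Beta and Epsilon only — synapomorphy for {Beta, Epsilon}.
C4: derived state 'present' in Alpha only — an autapomorphy, so it tells us nothing about relationships among taxa.
C5: derived state 'absent' in Alpha, Beta, Epsilon, and Gamma only — synapomorphy for {Alpha, Beta, Epsilon, Gamma}.
Most parsimonious ingroup topology: (Zeta,(((Epsilon,Beta),Gamma),Alpha)).
The clade {Beta, Epsilon} is supported by C3: its derived state 'present' occurs in exactly those taxa and in no other taxon (including the outgroup).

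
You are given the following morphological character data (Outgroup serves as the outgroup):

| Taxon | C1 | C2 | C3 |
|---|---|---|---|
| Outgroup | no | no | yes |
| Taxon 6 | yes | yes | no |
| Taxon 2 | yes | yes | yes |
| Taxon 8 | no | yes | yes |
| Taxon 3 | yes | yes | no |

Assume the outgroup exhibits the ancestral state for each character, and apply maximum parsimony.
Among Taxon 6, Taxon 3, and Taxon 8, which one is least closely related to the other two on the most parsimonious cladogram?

Taxon 8

Character polarity is set by the outgroup: the derived state is whichever differs from the outgroup's state, so for C3 the derived state is 'no', and for the remaining characters it is 'yes'.
Only Taxon 2, Taxon 3, and Taxon 6 show the derived state 'yes' for C1, supporting them as a clade.
C2 (derived state 'yes') is shared by all ingroup taxa — unites the whole ingroup.
C3 (derived state 'no') is shared by Taxon 3 and Taxon 6 — a synapomorphy uniting that clade.
Most parsimonious ingroup topology: (((Taxon 6,Taxon 3),Taxon 2),Taxon 8).
Taxon 6 and Taxon 3 share a more recent common ancestor with each other than either does with Taxon 8, so Taxon 8 is the least closely related of the three.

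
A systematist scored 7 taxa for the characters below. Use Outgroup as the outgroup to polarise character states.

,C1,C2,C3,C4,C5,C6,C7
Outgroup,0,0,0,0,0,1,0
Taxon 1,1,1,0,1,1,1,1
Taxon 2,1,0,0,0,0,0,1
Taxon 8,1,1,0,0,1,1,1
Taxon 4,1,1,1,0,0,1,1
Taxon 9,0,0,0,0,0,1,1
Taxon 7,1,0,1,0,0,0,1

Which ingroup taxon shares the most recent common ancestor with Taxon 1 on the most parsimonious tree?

Character polarity is set by the outgroup: the derived state is whichever differs from the outgroup's state, so for C6 the derived state is '0', and for the remaining characters it is '1'.
C1 (derived state '1') is shared by Taxon 1, Taxon 2, Taxon 4, Taxon 7, and Taxon 8 — a synapomorphy uniting that clade.
C2: derived state '1' in Taxon 1, Taxon 4, and Taxon 8 only — synapomorphy for {Taxon 1, Taxon 4, Taxon 8}.
C3 groups Taxon 4 and Taxon 7, which is incompatible with the clades supported by the remaining characters; treating it as convergent (homoplasy) costs fewer steps than any alternative tree.
C4 (derived state '1') is unique to Taxon 1 (autapomorphy; uninformative for grouping).
Only Taxon 1 and Taxon 8 show the derived state '1' for C5, supporting them as a clade.
C6 (derived state '0') is shared by Taxon 2 and Taxon 7 — a synapomorphy uniting that clade.
All ingroup taxa share the derived state '1' for C7; it defines the ingroup but does not resolve relationships within it.
Most parsimonious ingroup topology: ((((Taxon 1,Taxon 8),Taxon 4),(Taxon 2,Taxon 7)),Taxon 9).
Taxon 1 and Taxon 8 form a cherry on this tree, so they are sister taxa.

Taxon 8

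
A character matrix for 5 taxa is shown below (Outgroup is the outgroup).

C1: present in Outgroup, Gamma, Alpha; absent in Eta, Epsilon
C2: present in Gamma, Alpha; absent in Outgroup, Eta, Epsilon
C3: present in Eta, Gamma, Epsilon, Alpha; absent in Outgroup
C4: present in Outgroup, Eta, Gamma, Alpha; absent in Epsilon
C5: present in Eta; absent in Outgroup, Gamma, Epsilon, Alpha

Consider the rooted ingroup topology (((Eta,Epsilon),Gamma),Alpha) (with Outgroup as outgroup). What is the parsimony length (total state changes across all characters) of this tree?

6

Map each character onto (((Eta,Epsilon),Gamma),Alpha) (rooted by Outgroup) and count the minimum state changes it requires (Fitch parsimony):
C1: 1; C2: 2; C3: 1; C4: 1; C5: 1.
Total tree length = 6.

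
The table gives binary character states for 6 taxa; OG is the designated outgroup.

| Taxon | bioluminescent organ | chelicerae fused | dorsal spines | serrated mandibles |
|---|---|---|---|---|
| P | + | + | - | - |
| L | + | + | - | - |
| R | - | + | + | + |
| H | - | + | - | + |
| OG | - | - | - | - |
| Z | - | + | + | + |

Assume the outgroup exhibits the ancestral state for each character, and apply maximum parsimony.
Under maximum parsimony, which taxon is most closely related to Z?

R

The outgroup has state '-' for every character, so '+' is the derived state throughout.
Only L and P show the derived state '+' for bioluminescent organ, supporting them as a clade.
chelicerae fused (derived state '+') is shared by all ingroup taxa — unites the whole ingroup.
Only R and Z show the derived state '+' for dorsal spines, supporting them as a clade.
serrated mandibles (derived state '+') is shared by H, R, and Z — a synapomorphy uniting that clade.
Most parsimonious ingroup topology: ((P,L),((Z,R),H)).
Z and R form a cherry on this tree, so they are sister taxa.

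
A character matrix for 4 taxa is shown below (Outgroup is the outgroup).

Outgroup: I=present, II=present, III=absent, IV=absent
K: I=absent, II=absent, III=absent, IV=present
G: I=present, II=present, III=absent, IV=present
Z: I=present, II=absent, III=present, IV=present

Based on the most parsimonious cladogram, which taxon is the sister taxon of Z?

K

Character polarity is set by the outgroup: the derived state is whichever differs from the outgroup's state, so for I, II the derived state is 'absent', and for the remaining characters it is 'present'.
I (derived state 'absent') is unique to K (autapomorphy; uninformative for grouping).
II (derived state 'absent') is shared by K and Z — a synapomorphy uniting that clade.
III (derived state 'present') is unique to Z (autapomorphy; uninformative for grouping).
All ingroup taxa share the derived state 'present' for IV; it defines the ingroup but does not resolve relationships within it.
Most parsimonious ingroup topology: ((K,Z),G).
Z and K form a cherry on this tree, so they are sister taxa.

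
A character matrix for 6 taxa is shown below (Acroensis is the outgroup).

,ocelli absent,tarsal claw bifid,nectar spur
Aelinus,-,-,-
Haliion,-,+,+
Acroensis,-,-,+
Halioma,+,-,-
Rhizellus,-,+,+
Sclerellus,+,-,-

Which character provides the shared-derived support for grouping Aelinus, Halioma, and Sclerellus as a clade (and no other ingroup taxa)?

nectar spur

Character polarity is set by the outgroup: the derived state is whichever differs from the outgroup's state, so for nectar spur the derived state is '-', and for the remaining characters it is '+'.
Only Halioma and Sclerellus show the derived state '+' for ocelli absent, supporting them as a clade.
Only Haliion and Rhizellus show the derived state '+' for tarsal claw bifid, supporting them as a clade.
Only Aelinus, Halioma, and Sclerellus show the derived state '-' for nectar spur, supporting them as a clade.
Most parsimonious ingroup topology: ((Rhizellus,Haliion),(Aelinus,(Sclerellus,Halioma))).
The clade {Aelinus, Halioma, Sclerellus} is supported by nectar spur: its derived state '-' occurs in exactly those taxa and in no other taxon (including the outgroup).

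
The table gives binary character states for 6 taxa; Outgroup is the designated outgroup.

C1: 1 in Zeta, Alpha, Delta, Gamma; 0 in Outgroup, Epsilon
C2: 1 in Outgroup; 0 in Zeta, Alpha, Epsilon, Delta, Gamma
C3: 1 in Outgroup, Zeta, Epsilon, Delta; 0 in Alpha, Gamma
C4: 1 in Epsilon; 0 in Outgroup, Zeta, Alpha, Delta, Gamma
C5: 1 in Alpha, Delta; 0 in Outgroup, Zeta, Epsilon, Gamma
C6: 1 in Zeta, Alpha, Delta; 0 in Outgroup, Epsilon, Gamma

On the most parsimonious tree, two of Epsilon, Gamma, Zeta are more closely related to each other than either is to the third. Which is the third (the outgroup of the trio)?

Character polarity is set by the outgroup: the derived state is whichever differs from the outgroup's state, so for C2, C3 the derived state is '0', and for the remaining characters it is '1'.
C1: derived state '1' in Alpha, Delta, Gamma, and Zeta only — synapomorphy for {Alpha, Delta, Gamma, Zeta}.
C2 (derived state '0') is shared by all ingroup taxa — unites the whole ingroup.
C3 (state '0') occurs in Alpha and Gamma but conflicts with the nesting implied by the other characters — most parsimoniously interpreted as homoplasy.
C4 (derived state '1') is unique to Epsilon (autapomorphy; uninformative for grouping).
C5: derived state '1' in Alpha and Delta only — synapomorphy for {Alpha, Delta}.
C6: derived state '1' in Alpha, Delta, and Zeta only — synapomorphy for {Alpha, Delta, Zeta}.
Most parsimonious ingroup topology: (((Zeta,(Alpha,Delta)),Gamma),Epsilon).
Gamma and Zeta share a more recent common ancestor with each other than either does with Epsilon, so Epsilon is the least closely related of the three.

Epsilon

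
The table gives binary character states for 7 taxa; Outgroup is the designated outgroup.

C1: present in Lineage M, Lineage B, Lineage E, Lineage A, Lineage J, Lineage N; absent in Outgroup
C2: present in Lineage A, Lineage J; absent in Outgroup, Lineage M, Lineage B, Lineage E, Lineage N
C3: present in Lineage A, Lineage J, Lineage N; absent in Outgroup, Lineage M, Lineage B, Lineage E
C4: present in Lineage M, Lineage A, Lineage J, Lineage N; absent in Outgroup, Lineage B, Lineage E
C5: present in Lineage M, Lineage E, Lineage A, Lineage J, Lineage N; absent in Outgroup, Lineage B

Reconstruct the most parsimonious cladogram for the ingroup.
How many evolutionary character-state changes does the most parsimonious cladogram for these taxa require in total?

The outgroup has state 'absent' for every character, so 'present' is the derived state throughout.
All ingroup taxa share the derived state 'present' for C1; it defines the ingroup but does not resolve relationships within it.
C2 (derived state 'present') is shared by Lineage A and Lineage J — a synapomorphy uniting that clade.
C3: derived state 'present' in Lineage A, Lineage J, and Lineage N only — synapomorphy for {Lineage A, Lineage J, Lineage N}.
C4: derived state 'present' in Lineage A, Lineage J, Lineage M, and Lineage N only — synapomorphy for {Lineage A, Lineage J, Lineage M, Lineage N}.
Only Lineage A, Lineage E, Lineage J, Lineage M, and Lineage N show the derived state 'present' for C5, supporting them as a clade.
Most parsimonious ingroup topology: (((Lineage M,((Lineage A,Lineage J),Lineage N)),Lineage E),Lineage B).
Changes per character on this tree: C1: 1; C2: 1; C3: 1; C4: 1; C5: 1.
Total = 5.

5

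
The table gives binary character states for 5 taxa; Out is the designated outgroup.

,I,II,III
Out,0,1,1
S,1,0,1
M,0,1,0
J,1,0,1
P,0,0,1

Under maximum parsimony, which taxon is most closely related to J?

Character polarity is set by the outgroup: the derived state is whichever differs from the outgroup's state, so for II, III the derived state is '0', and for the remaining characters it is '1'.
Only J and S show the derived state '1' for I, supporting them as a clade.
Only J, P, and S show the derived state '0' for II, supporting them as a clade.
III: derived state '0' in M only — an autapomorphy, so it tells us nothing about relationships among taxa.
Most parsimonious ingroup topology: (((S,J),P),M).
J and S form a cherry on this tree, so they are sister taxa.

S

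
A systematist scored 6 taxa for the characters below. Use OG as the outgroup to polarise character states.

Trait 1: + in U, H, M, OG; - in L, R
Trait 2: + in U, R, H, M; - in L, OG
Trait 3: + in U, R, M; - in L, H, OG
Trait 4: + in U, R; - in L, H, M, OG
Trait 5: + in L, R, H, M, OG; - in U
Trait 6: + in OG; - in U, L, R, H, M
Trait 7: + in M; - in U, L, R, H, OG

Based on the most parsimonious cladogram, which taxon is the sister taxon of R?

Character polarity is set by the outgroup: the derived state is whichever differs from the outgroup's state, so for Trait 1, Trait 5, Trait 6 the derived state is '-', and for the remaining characters it is '+'.
Trait 1 groups L and R, which is incompatible with the clades supported by the remaining characters; treating it as convergent (homoplasy) costs fewer steps than any alternative tree.
Trait 2: derived state '+' in H, M, R, and U only — synapomorphy for {H, M, R, U}.
Trait 3: derived state '+' in M, R, and U only — synapomorphy for {M, R, U}.
Trait 4 (derived state '+') is shared by R and U — a synapomorphy uniting that clade.
Trait 5 (derived state '-') is unique to U (autapomorphy; uninformative for grouping).
Trait 6 (derived state '-') is shared by all ingroup taxa — unites the whole ingroup.
Trait 7 (derived state '+') is unique to M (autapomorphy; uninformative for grouping).
Most parsimonious ingroup topology: (((M,(U,R)),H),L).
R and U form a cherry on this tree, so they are sister taxa.

U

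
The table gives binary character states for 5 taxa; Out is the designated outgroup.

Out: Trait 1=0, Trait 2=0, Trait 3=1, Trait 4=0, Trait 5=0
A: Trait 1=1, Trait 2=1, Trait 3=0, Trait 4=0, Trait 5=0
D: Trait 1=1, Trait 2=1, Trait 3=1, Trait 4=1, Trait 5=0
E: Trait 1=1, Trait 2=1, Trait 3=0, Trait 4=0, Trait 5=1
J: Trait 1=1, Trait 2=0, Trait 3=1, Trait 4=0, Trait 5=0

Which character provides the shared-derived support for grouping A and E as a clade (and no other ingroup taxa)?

Trait 3

Character polarity is set by the outgroup: the derived state is whichever differs from the outgroup's state, so for Trait 3 the derived state is '0', and for the remaining characters it is '1'.
All ingroup taxa share the derived state '1' for Trait 1; it defines the ingroup but does not resolve relationships within it.
Only A, D, and E show the derived state '1' for Trait 2, supporting them as a clade.
Only A and E show the derived state '0' for Trait 3, supporting them as a clade.
Trait 4: derived state '1' in D only — an autapomorphy, so it tells us nothing about relationships among taxa.
Trait 5 (derived state '1') is unique to E (autapomorphy; uninformative for grouping).
Most parsimonious ingroup topology: (((A,E),D),J).
The clade {A, E} is supported by Trait 3: its derived state '0' occurs in exactly those taxa and in no other taxon (including the outgroup).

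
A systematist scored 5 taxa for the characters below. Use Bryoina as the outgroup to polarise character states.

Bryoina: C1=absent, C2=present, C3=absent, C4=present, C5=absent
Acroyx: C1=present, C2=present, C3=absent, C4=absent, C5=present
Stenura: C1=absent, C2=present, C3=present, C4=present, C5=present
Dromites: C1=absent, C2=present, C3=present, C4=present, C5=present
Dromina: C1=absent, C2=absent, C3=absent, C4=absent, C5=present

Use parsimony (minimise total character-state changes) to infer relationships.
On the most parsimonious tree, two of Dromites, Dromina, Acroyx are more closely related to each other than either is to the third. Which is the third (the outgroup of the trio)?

Dromites

Character polarity is set by the outgroup: the derived state is whichever differs from the outgroup's state, so for C2, C4 the derived state is 'absent', and for the remaining characters it is 'present'.
C1 (derived state 'present') is unique to Acroyx (autapomorphy; uninformative for grouping).
C2 (derived state 'absent') is unique to Dromina (autapomorphy; uninformative for grouping).
C3 (derived state 'present') is shared by Dromites and Stenura — a synapomorphy uniting that clade.
C4: derived state 'absent' in Acroyx and Dromina only — synapomorphy for {Acroyx, Dromina}.
C5 (derived state 'present') is shared by all ingroup taxa — unites the whole ingroup.
Most parsimonious ingroup topology: ((Acroyx,Dromina),(Stenura,Dromites)).
Acroyx and Dromina share a more recent common ancestor with each other than either does with Dromites, so Dromites is the least closely related of the three.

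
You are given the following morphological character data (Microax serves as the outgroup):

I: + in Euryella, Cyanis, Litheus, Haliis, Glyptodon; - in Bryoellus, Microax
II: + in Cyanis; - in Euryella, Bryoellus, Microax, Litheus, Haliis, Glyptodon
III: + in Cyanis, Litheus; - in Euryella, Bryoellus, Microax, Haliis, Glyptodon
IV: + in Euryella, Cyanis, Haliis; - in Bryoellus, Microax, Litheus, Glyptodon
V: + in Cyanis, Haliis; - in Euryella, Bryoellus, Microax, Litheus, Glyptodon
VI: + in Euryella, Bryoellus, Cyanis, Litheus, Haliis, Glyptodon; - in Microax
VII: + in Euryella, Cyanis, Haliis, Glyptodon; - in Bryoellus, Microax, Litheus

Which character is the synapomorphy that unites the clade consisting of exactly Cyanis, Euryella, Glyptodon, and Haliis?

The outgroup has state '-' for every character, so '+' is the derived state throughout.
I: derived state '+' in Cyanis, Euryella, Glyptodon, Haliis, and Litheus only — synapomorphy for {Cyanis, Euryella, Glyptodon, Haliis, Litheus}.
II: derived state '+' in Cyanis only — an autapomorphy, so it tells us nothing about relationships among taxa.
III groups Cyanis and Litheus, which is incompatible with the clades supported by the remaining characters; treating it as convergent (homoplasy) costs fewer steps than any alternative tree.
Only Cyanis, Euryella, and Haliis show the derived state '+' for IV, supporting them as a clade.
Only Cyanis and Haliis show the derived state '+' for V, supporting them as a clade.
All ingroup taxa share the derived state '+' for VI; it defines the ingroup but does not resolve relationships within it.
Only Cyanis, Euryella, Glyptodon, and Haliis show the derived state '+' for VII, supporting them as a clade.
Most parsimonious ingroup topology: (Bryoellus,((((Cyanis,Haliis),Euryella),Glyptodon),Litheus)).
The clade {Cyanis, Euryella, Glyptodon, Haliis} is supported by VII: its derived state '+' occurs in exactly those taxa and in no other taxon (including the outgroup).

VII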